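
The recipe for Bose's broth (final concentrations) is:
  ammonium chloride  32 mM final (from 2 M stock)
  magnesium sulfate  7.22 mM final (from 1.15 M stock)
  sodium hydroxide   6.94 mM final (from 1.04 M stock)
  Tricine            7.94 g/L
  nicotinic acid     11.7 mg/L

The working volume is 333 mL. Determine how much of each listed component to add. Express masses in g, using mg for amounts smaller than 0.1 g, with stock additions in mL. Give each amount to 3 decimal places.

ammonium chloride 5.328 mL; magnesium sulfate 2.091 mL; sodium hydroxide 2.222 mL; Tricine 2.644 g; nicotinic acid 3.896 mg

Scale factor relative to 1 L: 0.333.
ammonium chloride: V = C2·V2/C1 = 32 mM × 333 mL ÷ 2000 mM = 5.328 mL
magnesium sulfate: V = C2·V2/C1 = 7.22 mM × 333 mL ÷ 1150 mM = 2.091 mL
sodium hydroxide: dilute stock: 6.94 mM × 333 mL ÷ 1040 mM = 2.222 mL
Tricine: 7.94 g/L × 0.333 L = 2.644 g
nicotinic acid: 11.7 mg/L × 0.333 L = 3.896 mg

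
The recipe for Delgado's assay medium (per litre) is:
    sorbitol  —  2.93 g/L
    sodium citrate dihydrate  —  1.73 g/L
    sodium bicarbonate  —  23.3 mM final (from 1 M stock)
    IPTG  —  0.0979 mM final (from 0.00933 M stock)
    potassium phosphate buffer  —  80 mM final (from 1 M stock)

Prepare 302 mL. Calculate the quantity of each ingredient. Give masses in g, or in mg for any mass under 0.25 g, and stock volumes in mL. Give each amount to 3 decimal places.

sorbitol 0.885 g; sodium citrate dihydrate 0.522 g; sodium bicarbonate 7.037 mL; IPTG 3.169 mL; potassium phosphate buffer 24.160 mL

Scale factor relative to 1 L: 0.302.
sorbitol: 2.93 g/L × 0.302 L = 0.885 g
sodium citrate dihydrate: 1.73 g/L × 0.302 L = 0.522 g
sodium bicarbonate: V = C2·V2/C1 = 23.3 mM × 302 mL ÷ 1000 mM = 7.037 mL
IPTG: V = C2·V2/C1 = 0.0979 mM × 302 mL ÷ 9.33 mM = 3.169 mL
potassium phosphate buffer: V = C2·V2/C1 = 80 mM × 302 mL ÷ 1000 mM = 24.160 mL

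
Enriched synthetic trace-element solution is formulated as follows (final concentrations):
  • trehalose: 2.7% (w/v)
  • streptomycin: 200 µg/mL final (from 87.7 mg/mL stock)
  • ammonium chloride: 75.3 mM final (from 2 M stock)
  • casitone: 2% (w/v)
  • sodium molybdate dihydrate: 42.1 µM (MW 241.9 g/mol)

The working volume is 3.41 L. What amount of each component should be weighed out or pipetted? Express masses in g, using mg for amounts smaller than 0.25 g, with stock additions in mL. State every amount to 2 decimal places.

Working volume: 3.41 L.
trehalose: 2.7% w/v = 27 g/L → 27 × 3.41 L = 92.07 g
streptomycin: V = C2·V2/C1 = 200 µg/mL × 3410 mL ÷ 87700 µg/mL = 7.78 mL
ammonium chloride: C1V1 = C2V2 → 75.3 mM × 3410 mL ÷ 2000 mM = 128.39 mL
casitone: 2 g per 100 mL × 3410 mL ÷ 100 = 68.20 g
sodium molybdate dihydrate: 42.1 µmol/L × 241.9 g/mol × 3.41 L ÷ 1000 = 34.73 mg

trehalose 92.07 g; streptomycin 7.78 mL; ammonium chloride 128.39 mL; casitone 68.20 g; sodium molybdate dihydrate 34.73 mg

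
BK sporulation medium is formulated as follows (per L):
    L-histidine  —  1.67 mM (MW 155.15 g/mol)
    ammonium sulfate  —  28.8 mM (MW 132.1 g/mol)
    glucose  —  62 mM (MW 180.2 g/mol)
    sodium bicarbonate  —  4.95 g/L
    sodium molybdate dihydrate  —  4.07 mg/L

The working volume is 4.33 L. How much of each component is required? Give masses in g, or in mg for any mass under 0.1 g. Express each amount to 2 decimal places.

Working volume: 4.33 L.
L-histidine: 1.67 mmol/L × 155.15 g/mol × 4.33 L ÷ 1000 = 1.12 g
ammonium sulfate: 28.8 mmol/L × 132.1 g/mol × 4.33 L ÷ 1000 = 16.47 g
glucose: 62 mmol/L × 180.2 g/mol × 4.33 L ÷ 1000 = 48.38 g
sodium bicarbonate: 4.95 g/L × 4.33 L = 21.43 g
sodium molybdate dihydrate: 4.07 mg/L × 4.33 L = 17.62 mg

L-histidine 1.12 g; ammonium sulfate 16.47 g; glucose 48.38 g; sodium bicarbonate 21.43 g; sodium molybdate dihydrate 17.62 mg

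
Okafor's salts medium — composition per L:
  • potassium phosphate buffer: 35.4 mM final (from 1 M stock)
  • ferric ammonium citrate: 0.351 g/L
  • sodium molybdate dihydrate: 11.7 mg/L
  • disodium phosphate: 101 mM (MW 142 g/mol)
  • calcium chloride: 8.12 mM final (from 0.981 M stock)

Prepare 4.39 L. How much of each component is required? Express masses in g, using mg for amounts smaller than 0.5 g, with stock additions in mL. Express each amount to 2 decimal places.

potassium phosphate buffer 155.41 mL; ferric ammonium citrate 1.54 g; sodium molybdate dihydrate 51.36 mg; disodium phosphate 62.96 g; calcium chloride 36.34 mL

Scale factor relative to 1 L: 4.39.
potassium phosphate buffer: C1V1 = C2V2 → 35.4 mM × 4390 mL ÷ 1000 mM = 155.41 mL
ferric ammonium citrate: 0.351 g/L × 4.39 L = 1.54 g
sodium molybdate dihydrate: 11.7 mg/L × 4.39 L = 51.36 mg
disodium phosphate: 101 mmol/L × 142 g/mol × 4.39 L ÷ 1000 = 62.96 g
calcium chloride: C1V1 = C2V2 → 8.12 mM × 4390 mL ÷ 981 mM = 36.34 mL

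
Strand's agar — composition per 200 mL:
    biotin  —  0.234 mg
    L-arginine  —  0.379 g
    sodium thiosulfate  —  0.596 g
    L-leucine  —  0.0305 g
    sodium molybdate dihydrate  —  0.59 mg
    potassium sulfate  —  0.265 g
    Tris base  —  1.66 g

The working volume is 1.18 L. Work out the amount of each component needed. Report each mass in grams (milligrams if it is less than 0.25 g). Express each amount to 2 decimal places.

Scale factor = 1180 mL / 200 mL = 5.9.
biotin: 0.234 mg × (1180 mL / 200 mL) = 1.38 mg
L-arginine: 0.379 g × (1180 mL / 200 mL) = 2.24 g
sodium thiosulfate: 0.596 g × (1180 mL / 200 mL) = 3.52 g
L-leucine: 0.0305 g × (1180 mL / 200 mL) = 0.17995 g = 179.95 mg
sodium molybdate dihydrate: 0.59 mg × (1180 mL / 200 mL) = 3.48 mg
potassium sulfate: 0.265 g × (1180 mL / 200 mL) = 1.56 g
Tris base: 1.66 g × (1180 mL / 200 mL) = 9.79 g

biotin 1.38 mg; L-arginine 2.24 g; sodium thiosulfate 3.52 g; L-leucine 179.95 mg; sodium molybdate dihydrate 3.48 mg; potassium sulfate 1.56 g; Tris base 9.79 g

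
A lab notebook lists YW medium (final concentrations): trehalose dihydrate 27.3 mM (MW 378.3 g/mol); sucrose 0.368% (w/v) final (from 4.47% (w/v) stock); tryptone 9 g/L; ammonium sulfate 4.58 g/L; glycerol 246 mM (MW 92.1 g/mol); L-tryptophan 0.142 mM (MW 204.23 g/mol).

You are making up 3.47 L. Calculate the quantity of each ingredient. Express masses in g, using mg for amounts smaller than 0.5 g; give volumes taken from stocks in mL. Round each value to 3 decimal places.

trehalose dihydrate 35.837 g; sucrose 285.673 mL; tryptone 31.230 g; ammonium sulfate 15.893 g; glycerol 78.618 g; L-tryptophan 100.632 mg

Scale factor relative to 1 L: 3.47.
trehalose dihydrate: 27.3 mmol/L × 378.3 g/mol × 3.47 L ÷ 1000 = 35.837 g
sucrose: C1V1 = C2V2 → 0.368% ÷ 4.47% × 3470 mL = 285.673 mL
tryptone: 9 g/L × 3.47 L = 31.230 g
ammonium sulfate: 4.58 g/L × 3.47 L = 15.893 g
glycerol: 246 mmol/L × 92.1 g/mol × 3.47 L ÷ 1000 = 78.618 g
L-tryptophan: 0.142 mmol/L × 204.23 mg/mmol × 3.47 L = 100.632 mg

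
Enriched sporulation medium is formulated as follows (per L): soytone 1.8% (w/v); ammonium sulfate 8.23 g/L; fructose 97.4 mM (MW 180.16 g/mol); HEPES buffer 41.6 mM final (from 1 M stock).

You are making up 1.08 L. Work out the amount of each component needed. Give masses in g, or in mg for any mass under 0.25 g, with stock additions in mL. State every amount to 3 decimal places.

Working volume: 1.08 L.
soytone: 1.8 g per 100 mL × 1080 mL ÷ 100 = 19.440 g
ammonium sulfate: 8.23 g/L × 1.08 L = 8.888 g
fructose: 97.4 mmol/L × 180.16 g/mol × 1.08 L ÷ 1000 = 18.951 g
HEPES buffer: dilute stock: 41.6 mM × 1080 mL ÷ 1000 mM = 44.928 mL

soytone 19.440 g; ammonium sulfate 8.888 g; fructose 18.951 g; HEPES buffer 44.928 mL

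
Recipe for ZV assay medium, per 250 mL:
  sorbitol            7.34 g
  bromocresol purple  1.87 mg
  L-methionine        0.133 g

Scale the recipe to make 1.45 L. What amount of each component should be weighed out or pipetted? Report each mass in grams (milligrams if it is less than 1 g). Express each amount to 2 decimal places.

sorbitol 42.57 g; bromocresol purple 10.85 mg; L-methionine 771.40 mg

Scale factor = 1450 mL / 250 mL = 5.8.
sorbitol: 7.34 g × (1450 mL / 250 mL) = 42.57 g
bromocresol purple: 1.87 mg × (1450 mL / 250 mL) = 10.85 mg
L-methionine: 0.133 g × (1450 mL / 250 mL) = 0.7714 g = 771.40 mg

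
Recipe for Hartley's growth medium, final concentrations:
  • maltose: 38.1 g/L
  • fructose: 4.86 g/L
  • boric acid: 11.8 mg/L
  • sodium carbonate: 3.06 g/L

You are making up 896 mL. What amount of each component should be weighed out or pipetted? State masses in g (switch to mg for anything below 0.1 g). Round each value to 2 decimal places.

maltose 34.14 g; fructose 4.35 g; boric acid 10.57 mg; sodium carbonate 2.74 g

Scale factor relative to 1 L: 0.896.
maltose: 38.1 g/L × 0.896 L = 34.14 g
fructose: 4.86 g/L × 0.896 L = 4.35 g
boric acid: 11.8 mg/L × 0.896 L = 10.57 mg
sodium carbonate: 3.06 g/L × 0.896 L = 2.74 g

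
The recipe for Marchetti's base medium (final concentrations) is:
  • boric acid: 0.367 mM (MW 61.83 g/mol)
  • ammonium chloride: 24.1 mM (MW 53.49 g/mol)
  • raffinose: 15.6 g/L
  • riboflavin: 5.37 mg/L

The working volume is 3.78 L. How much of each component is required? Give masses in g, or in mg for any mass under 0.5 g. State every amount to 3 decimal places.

boric acid 85.774 mg; ammonium chloride 4.873 g; raffinose 58.968 g; riboflavin 20.299 mg

Working volume: 3.78 L.
boric acid: 0.367 mmol/L × 61.83 mg/mmol × 3.78 L = 85.774 mg
ammonium chloride: 24.1 mmol/L × 53.49 g/mol × 3.78 L ÷ 1000 = 4.873 g
raffinose: 15.6 g/L × 3.78 L = 58.968 g
riboflavin: 5.37 mg/L × 3.78 L = 20.299 mg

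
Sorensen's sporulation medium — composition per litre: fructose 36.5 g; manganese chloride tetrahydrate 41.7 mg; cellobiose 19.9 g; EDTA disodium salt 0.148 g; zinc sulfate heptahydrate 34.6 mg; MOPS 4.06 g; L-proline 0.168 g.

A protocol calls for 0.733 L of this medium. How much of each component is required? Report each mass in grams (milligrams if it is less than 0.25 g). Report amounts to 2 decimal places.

Scale factor = 733 mL / 1000 mL = 0.733.
fructose: 36.5 g × (733 mL / 1000 mL) = 26.75 g
manganese chloride tetrahydrate: 41.7 mg × (733 mL / 1000 mL) = 30.57 mg
cellobiose: 19.9 g × (733 mL / 1000 mL) = 14.59 g
EDTA disodium salt: 0.148 g × (733 mL / 1000 mL) = 0.108484 g = 108.48 mg
zinc sulfate heptahydrate: 34.6 mg × (733 mL / 1000 mL) = 25.36 mg
MOPS: 4.06 g × (733 mL / 1000 mL) = 2.98 g
L-proline: 0.168 g × (733 mL / 1000 mL) = 0.123144 g = 123.14 mg

fructose 26.75 g; manganese chloride tetrahydrate 30.57 mg; cellobiose 14.59 g; EDTA disodium salt 108.48 mg; zinc sulfate heptahydrate 25.36 mg; MOPS 2.98 g; L-proline 123.14 mg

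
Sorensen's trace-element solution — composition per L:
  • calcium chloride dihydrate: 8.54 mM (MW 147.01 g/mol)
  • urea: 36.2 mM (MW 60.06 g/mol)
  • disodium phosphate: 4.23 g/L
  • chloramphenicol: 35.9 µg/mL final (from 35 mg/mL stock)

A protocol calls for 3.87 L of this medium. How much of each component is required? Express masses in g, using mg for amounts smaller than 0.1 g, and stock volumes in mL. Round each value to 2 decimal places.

calcium chloride dihydrate 4.86 g; urea 8.41 g; disodium phosphate 16.37 g; chloramphenicol 3.97 mL

Working volume: 3.87 L.
calcium chloride dihydrate: 8.54 mmol/L × 147.01 g/mol × 3.87 L ÷ 1000 = 4.86 g
urea: 36.2 mmol/L × 60.06 g/mol × 3.87 L ÷ 1000 = 8.41 g
disodium phosphate: 4.23 g/L × 3.87 L = 16.37 g
chloramphenicol: C1V1 = C2V2 → 35.9 µg/mL × 3870 mL ÷ 35000 µg/mL = 3.97 mL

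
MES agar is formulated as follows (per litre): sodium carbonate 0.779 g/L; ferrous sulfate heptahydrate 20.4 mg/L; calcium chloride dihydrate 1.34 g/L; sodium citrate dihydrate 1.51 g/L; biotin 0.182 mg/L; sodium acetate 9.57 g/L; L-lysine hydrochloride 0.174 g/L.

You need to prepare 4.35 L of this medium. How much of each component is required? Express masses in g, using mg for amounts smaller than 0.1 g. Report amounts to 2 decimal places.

Working volume: 4.35 L.
sodium carbonate: 0.779 g/L × 4.35 L = 3.39 g
ferrous sulfate heptahydrate: 20.4 mg/L × 4.35 L = 88.74 mg
calcium chloride dihydrate: 1.34 g/L × 4.35 L = 5.83 g
sodium citrate dihydrate: 1.51 g/L × 4.35 L = 6.57 g
biotin: 0.182 mg/L × 4.35 L = 0.79 mg
sodium acetate: 9.57 g/L × 4.35 L = 41.63 g
L-lysine hydrochloride: 0.174 g/L × 4.35 L = 0.76 g

sodium carbonate 3.39 g; ferrous sulfate heptahydrate 88.74 mg; calcium chloride dihydrate 5.83 g; sodium citrate dihydrate 6.57 g; biotin 0.79 mg; sodium acetate 41.63 g; L-lysine hydrochloride 0.76 g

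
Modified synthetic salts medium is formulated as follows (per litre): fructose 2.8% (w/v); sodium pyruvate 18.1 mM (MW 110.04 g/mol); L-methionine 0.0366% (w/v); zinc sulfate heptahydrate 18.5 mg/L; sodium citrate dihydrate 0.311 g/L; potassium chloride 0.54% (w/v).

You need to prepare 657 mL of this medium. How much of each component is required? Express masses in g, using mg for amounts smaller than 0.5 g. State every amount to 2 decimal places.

Scale factor relative to 1 L: 0.657.
fructose: 2.8% w/v = 28 g/L → 28 × 0.657 L = 18.40 g
sodium pyruvate: 18.1 mmol/L × 110.04 g/mol × 0.657 L ÷ 1000 = 1.31 g
L-methionine: 0.0366% w/v = 0.366 g/L → 0.366 × 0.657 L = 0.240462 g = 240.46 mg
zinc sulfate heptahydrate: 18.5 mg/L × 0.657 L = 12.15 mg
sodium citrate dihydrate: 0.311 g/L × 0.657 L = 0.204327 g = 204.33 mg
potassium chloride: 0.54% w/v = 5.4 g/L → 5.4 × 0.657 L = 3.55 g

fructose 18.40 g; sodium pyruvate 1.31 g; L-methionine 240.46 mg; zinc sulfate heptahydrate 12.15 mg; sodium citrate dihydrate 204.33 mg; potassium chloride 3.55 g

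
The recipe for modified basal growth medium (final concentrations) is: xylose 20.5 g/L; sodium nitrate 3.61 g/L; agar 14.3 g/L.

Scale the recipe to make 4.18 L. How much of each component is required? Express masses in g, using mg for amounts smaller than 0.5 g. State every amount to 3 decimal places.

Working volume: 4.18 L.
xylose: 20.5 g/L × 4.18 L = 85.690 g
sodium nitrate: 3.61 g/L × 4.18 L = 15.090 g
agar: 14.3 g/L × 4.18 L = 59.774 g

xylose 85.690 g; sodium nitrate 15.090 g; agar 59.774 g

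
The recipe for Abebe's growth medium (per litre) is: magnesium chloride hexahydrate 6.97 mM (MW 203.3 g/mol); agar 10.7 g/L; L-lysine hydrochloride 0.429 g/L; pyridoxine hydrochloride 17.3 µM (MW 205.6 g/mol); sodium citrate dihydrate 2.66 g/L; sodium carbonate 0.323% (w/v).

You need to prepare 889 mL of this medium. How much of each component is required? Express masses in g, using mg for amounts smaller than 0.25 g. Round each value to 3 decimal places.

magnesium chloride hexahydrate 1.260 g; agar 9.512 g; L-lysine hydrochloride 0.381 g; pyridoxine hydrochloride 3.162 mg; sodium citrate dihydrate 2.365 g; sodium carbonate 2.871 g

Working volume: 889 mL = 0.889 L.
magnesium chloride hexahydrate: 6.97 mmol/L × 203.3 g/mol × 0.889 L ÷ 1000 = 1.260 g
agar: 10.7 g/L × 0.889 L = 9.512 g
L-lysine hydrochloride: 0.429 g/L × 0.889 L = 0.381 g
pyridoxine hydrochloride: 17.3 µmol/L × 205.6 g/mol × 0.889 L ÷ 1000 = 3.162 mg
sodium citrate dihydrate: 2.66 g/L × 0.889 L = 2.365 g
sodium carbonate: 0.323% w/v = 3.23 g/L → 3.23 × 0.889 L = 2.871 g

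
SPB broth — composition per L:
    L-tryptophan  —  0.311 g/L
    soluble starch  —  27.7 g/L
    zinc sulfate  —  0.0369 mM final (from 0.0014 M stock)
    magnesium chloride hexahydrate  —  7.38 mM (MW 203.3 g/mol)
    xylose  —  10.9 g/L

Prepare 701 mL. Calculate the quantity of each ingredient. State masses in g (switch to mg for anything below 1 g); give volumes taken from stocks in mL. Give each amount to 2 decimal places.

L-tryptophan 218.01 mg; soluble starch 19.42 g; zinc sulfate 18.48 mL; magnesium chloride hexahydrate 1.05 g; xylose 7.64 g

Scale factor relative to 1 L: 0.701.
L-tryptophan: 0.311 g/L × 0.701 L = 0.218011 g = 218.01 mg
soluble starch: 27.7 g/L × 0.701 L = 19.42 g
zinc sulfate: dilute stock: 0.0369 mM × 701 mL ÷ 1.4 mM = 18.48 mL
magnesium chloride hexahydrate: 7.38 mmol/L × 203.3 g/mol × 0.701 L ÷ 1000 = 1.05 g
xylose: 10.9 g/L × 0.701 L = 7.64 g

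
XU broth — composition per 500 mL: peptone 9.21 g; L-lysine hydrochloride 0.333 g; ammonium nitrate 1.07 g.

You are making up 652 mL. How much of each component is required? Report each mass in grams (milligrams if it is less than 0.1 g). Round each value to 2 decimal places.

peptone 12.01 g; L-lysine hydrochloride 0.43 g; ammonium nitrate 1.40 g

Scale factor = 652 mL / 500 mL = 1.304.
peptone: 9.21 g × (652 mL / 500 mL) = 12.01 g
L-lysine hydrochloride: 0.333 g × (652 mL / 500 mL) = 0.43 g
ammonium nitrate: 1.07 g × (652 mL / 500 mL) = 1.40 g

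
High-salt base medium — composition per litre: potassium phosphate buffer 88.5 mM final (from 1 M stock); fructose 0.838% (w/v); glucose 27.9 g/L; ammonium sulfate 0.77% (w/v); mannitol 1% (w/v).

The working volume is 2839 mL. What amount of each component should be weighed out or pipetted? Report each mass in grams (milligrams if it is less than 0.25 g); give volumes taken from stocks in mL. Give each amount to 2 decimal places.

potassium phosphate buffer 251.25 mL; fructose 23.79 g; glucose 79.21 g; ammonium sulfate 21.86 g; mannitol 28.39 g

Scale factor relative to 1 L: 2.839.
potassium phosphate buffer: C1V1 = C2V2 → 88.5 mM × 2839 mL ÷ 1000 mM = 251.25 mL
fructose: 0.838 g per 100 mL × 2839 mL ÷ 100 = 23.79 g
glucose: 27.9 g/L × 2.839 L = 79.21 g
ammonium sulfate: 0.77% w/v = 7.7 g/L → 7.7 × 2.839 L = 21.86 g
mannitol: 1% w/v = 10 g/L → 10 × 2.839 L = 28.39 g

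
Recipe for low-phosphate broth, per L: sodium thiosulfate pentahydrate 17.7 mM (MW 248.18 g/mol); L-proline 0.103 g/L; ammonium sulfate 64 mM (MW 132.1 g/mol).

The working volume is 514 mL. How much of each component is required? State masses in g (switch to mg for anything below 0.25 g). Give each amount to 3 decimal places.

Scale factor relative to 1 L: 0.514.
sodium thiosulfate pentahydrate: 17.7 mmol/L × 248.18 g/mol × 0.514 L ÷ 1000 = 2.258 g
L-proline: 0.103 g/L × 0.514 L = 0.052942 g = 52.942 mg
ammonium sulfate: 64 mmol/L × 132.1 g/mol × 0.514 L ÷ 1000 = 4.346 g

sodium thiosulfate pentahydrate 2.258 g; L-proline 52.942 mg; ammonium sulfate 4.346 g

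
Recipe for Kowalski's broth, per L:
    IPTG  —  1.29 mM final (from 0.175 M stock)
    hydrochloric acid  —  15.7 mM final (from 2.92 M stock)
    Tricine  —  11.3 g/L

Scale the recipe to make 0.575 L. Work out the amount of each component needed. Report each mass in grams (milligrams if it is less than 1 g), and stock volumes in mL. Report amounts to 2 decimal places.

IPTG 4.24 mL; hydrochloric acid 3.09 mL; Tricine 6.50 g

Working volume: 0.575 L.
IPTG: V = C2·V2/C1 = 1.29 mM × 575 mL ÷ 175 mM = 4.24 mL
hydrochloric acid: dilute stock: 15.7 mM × 575 mL ÷ 2920 mM = 3.09 mL
Tricine: 11.3 g/L × 0.575 L = 6.50 g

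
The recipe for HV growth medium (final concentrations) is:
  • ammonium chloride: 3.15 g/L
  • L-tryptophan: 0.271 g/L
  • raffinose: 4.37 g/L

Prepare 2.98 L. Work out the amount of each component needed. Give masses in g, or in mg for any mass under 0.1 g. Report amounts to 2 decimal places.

ammonium chloride 9.39 g; L-tryptophan 0.81 g; raffinose 13.02 g

Working volume: 2.98 L.
ammonium chloride: 3.15 g/L × 2.98 L = 9.39 g
L-tryptophan: 0.271 g/L × 2.98 L = 0.81 g
raffinose: 4.37 g/L × 2.98 L = 13.02 g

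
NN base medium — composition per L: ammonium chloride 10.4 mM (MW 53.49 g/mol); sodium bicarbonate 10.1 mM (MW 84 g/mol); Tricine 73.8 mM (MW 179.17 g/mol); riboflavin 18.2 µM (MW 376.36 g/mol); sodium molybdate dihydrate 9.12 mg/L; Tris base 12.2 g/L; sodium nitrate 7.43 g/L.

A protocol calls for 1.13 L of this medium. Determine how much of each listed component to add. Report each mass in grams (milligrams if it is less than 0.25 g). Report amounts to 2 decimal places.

ammonium chloride 0.63 g; sodium bicarbonate 0.96 g; Tricine 14.94 g; riboflavin 7.74 mg; sodium molybdate dihydrate 10.31 mg; Tris base 13.79 g; sodium nitrate 8.40 g

Working volume: 1.13 L.
ammonium chloride: 10.4 mmol/L × 53.49 g/mol × 1.13 L ÷ 1000 = 0.63 g
sodium bicarbonate: 10.1 mmol/L × 84 g/mol × 1.13 L ÷ 1000 = 0.96 g
Tricine: 73.8 mmol/L × 179.17 g/mol × 1.13 L ÷ 1000 = 14.94 g
riboflavin: 18.2 µmol/L × 376.36 g/mol × 1.13 L ÷ 1000 = 7.74 mg
sodium molybdate dihydrate: 9.12 mg/L × 1.13 L = 10.31 mg
Tris base: 12.2 g/L × 1.13 L = 13.79 g
sodium nitrate: 7.43 g/L × 1.13 L = 8.40 g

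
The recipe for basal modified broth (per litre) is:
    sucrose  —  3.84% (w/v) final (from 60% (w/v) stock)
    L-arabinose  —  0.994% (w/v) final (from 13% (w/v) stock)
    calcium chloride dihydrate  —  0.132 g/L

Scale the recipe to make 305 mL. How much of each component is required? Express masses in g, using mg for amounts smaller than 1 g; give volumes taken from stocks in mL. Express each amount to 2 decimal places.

sucrose 19.52 mL; L-arabinose 23.32 mL; calcium chloride dihydrate 40.26 mg

Working volume: 305 mL = 0.305 L.
sucrose: C1V1 = C2V2 → 3.84% ÷ 60% × 305 mL = 19.52 mL
L-arabinose: V = C2·V2/C1 = 0.994% ÷ 13% × 305 mL = 23.32 mL
calcium chloride dihydrate: 0.132 g/L × 0.305 L = 0.04026 g = 40.26 mg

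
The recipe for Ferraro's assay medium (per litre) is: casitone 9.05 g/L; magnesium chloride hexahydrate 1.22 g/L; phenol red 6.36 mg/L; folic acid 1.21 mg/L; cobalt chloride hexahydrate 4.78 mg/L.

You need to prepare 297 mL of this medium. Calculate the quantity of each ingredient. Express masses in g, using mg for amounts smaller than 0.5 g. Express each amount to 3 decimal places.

casitone 2.688 g; magnesium chloride hexahydrate 362.340 mg; phenol red 1.889 mg; folic acid 0.359 mg; cobalt chloride hexahydrate 1.420 mg

Working volume: 297 mL = 0.297 L.
casitone: 9.05 g/L × 0.297 L = 2.688 g
magnesium chloride hexahydrate: 1.22 g/L × 0.297 L = 0.36234 g = 362.340 mg
phenol red: 6.36 mg/L × 0.297 L = 1.889 mg
folic acid: 1.21 mg/L × 0.297 L = 0.359 mg
cobalt chloride hexahydrate: 4.78 mg/L × 0.297 L = 1.420 mg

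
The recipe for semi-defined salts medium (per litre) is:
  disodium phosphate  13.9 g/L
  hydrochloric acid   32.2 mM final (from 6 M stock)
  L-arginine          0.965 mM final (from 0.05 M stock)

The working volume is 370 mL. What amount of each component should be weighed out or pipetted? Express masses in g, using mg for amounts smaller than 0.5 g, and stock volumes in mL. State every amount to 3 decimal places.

Target volume = 370 mL = 0.37 L.
disodium phosphate: 13.9 g/L × 0.37 L = 5.143 g
hydrochloric acid: V = C2·V2/C1 = 32.2 mM × 370 mL ÷ 6000 mM = 1.986 mL
L-arginine: dilute stock: 0.965 mM × 370 mL ÷ 50 mM = 7.141 mL

disodium phosphate 5.143 g; hydrochloric acid 1.986 mL; L-arginine 7.141 mL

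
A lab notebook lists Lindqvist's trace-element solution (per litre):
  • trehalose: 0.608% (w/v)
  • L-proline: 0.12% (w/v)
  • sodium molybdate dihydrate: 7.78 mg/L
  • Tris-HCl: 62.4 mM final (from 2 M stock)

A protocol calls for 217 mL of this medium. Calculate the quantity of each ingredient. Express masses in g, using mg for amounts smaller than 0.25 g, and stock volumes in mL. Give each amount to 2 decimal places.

trehalose 1.32 g; L-proline 0.26 g; sodium molybdate dihydrate 1.69 mg; Tris-HCl 6.77 mL

Working volume: 217 mL = 0.217 L.
trehalose: 0.608 g per 100 mL × 217 mL ÷ 100 = 1.32 g
L-proline: 0.12% w/v = 1.2 g/L → 1.2 × 0.217 L = 0.26 g
sodium molybdate dihydrate: 7.78 mg/L × 0.217 L = 1.69 mg
Tris-HCl: V = C2·V2/C1 = 62.4 mM × 217 mL ÷ 2000 mM = 6.77 mL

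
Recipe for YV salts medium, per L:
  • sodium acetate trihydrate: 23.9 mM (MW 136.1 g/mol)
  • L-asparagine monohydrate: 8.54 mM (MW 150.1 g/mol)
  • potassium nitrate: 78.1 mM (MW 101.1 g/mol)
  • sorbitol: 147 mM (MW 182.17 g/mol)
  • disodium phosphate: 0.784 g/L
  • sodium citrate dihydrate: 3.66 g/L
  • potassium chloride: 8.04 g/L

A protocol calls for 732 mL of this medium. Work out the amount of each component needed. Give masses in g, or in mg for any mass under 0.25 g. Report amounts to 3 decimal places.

Target volume = 732 mL = 0.732 L.
sodium acetate trihydrate: 23.9 mmol/L × 136.1 g/mol × 0.732 L ÷ 1000 = 2.381 g
L-asparagine monohydrate: 8.54 mmol/L × 150.1 g/mol × 0.732 L ÷ 1000 = 0.938 g
potassium nitrate: 78.1 mmol/L × 101.1 g/mol × 0.732 L ÷ 1000 = 5.780 g
sorbitol: 147 mmol/L × 182.17 g/mol × 0.732 L ÷ 1000 = 19.602 g
disodium phosphate: 0.784 g/L × 0.732 L = 0.574 g
sodium citrate dihydrate: 3.66 g/L × 0.732 L = 2.679 g
potassium chloride: 8.04 g/L × 0.732 L = 5.885 g

sodium acetate trihydrate 2.381 g; L-asparagine monohydrate 0.938 g; potassium nitrate 5.780 g; sorbitol 19.602 g; disodium phosphate 0.574 g; sodium citrate dihydrate 2.679 g; potassium chloride 5.885 g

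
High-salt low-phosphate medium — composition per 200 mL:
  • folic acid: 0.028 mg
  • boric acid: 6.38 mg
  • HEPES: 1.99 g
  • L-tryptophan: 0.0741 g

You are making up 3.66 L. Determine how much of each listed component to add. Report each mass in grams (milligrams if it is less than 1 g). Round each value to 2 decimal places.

Ratio of target to recipe volume: 3660 / 200 = 18.3.
folic acid: 0.028 mg × (3660 mL / 200 mL) = 0.51 mg
boric acid: 6.38 mg × (3660 mL / 200 mL) = 116.75 mg
HEPES: 1.99 g × (3660 mL / 200 mL) = 36.42 g
L-tryptophan: 0.0741 g × (3660 mL / 200 mL) = 1.36 g

folic acid 0.51 mg; boric acid 116.75 mg; HEPES 36.42 g; L-tryptophan 1.36 g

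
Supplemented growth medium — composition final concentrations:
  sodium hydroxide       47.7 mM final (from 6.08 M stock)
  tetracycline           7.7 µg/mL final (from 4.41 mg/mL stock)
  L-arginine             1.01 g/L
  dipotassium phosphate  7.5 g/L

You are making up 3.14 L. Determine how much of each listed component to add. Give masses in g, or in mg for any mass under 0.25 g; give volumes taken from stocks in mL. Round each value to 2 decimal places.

sodium hydroxide 24.63 mL; tetracycline 5.48 mL; L-arginine 3.17 g; dipotassium phosphate 23.55 g

Scale factor relative to 1 L: 3.14.
sodium hydroxide: dilute stock: 47.7 mM × 3140 mL ÷ 6080 mM = 24.63 mL
tetracycline: C1V1 = C2V2 → 7.7 µg/mL × 3140 mL ÷ 4410 µg/mL = 5.48 mL
L-arginine: 1.01 g/L × 3.14 L = 3.17 g
dipotassium phosphate: 7.5 g/L × 3.14 L = 23.55 g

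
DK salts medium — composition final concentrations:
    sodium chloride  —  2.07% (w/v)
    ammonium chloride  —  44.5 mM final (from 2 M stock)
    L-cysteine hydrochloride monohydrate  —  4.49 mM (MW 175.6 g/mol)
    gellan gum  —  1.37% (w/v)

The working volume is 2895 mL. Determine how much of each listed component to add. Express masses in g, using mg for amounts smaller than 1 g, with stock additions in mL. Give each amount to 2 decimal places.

sodium chloride 59.93 g; ammonium chloride 64.41 mL; L-cysteine hydrochloride monohydrate 2.28 g; gellan gum 39.66 g

Scale factor relative to 1 L: 2.895.
sodium chloride: 2.07% w/v = 20.7 g/L → 20.7 × 2.895 L = 59.93 g
ammonium chloride: V = C2·V2/C1 = 44.5 mM × 2895 mL ÷ 2000 mM = 64.41 mL
L-cysteine hydrochloride monohydrate: 4.49 mmol/L × 175.6 g/mol × 2.895 L ÷ 1000 = 2.28 g
gellan gum: 1.37% w/v = 13.7 g/L → 13.7 × 2.895 L = 39.66 g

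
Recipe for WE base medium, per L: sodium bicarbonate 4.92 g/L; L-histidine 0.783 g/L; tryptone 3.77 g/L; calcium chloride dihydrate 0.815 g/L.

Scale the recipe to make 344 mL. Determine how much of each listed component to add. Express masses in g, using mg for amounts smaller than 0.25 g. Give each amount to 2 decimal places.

sodium bicarbonate 1.69 g; L-histidine 0.27 g; tryptone 1.30 g; calcium chloride dihydrate 0.28 g

Scale factor relative to 1 L: 0.344.
sodium bicarbonate: 4.92 g/L × 0.344 L = 1.69 g
L-histidine: 0.783 g/L × 0.344 L = 0.27 g
tryptone: 3.77 g/L × 0.344 L = 1.30 g
calcium chloride dihydrate: 0.815 g/L × 0.344 L = 0.28 g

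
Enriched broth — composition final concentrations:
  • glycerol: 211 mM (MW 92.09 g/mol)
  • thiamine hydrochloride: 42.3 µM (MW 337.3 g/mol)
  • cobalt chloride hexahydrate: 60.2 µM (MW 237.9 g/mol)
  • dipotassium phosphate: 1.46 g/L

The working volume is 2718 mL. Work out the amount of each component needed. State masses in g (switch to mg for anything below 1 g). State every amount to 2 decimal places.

glycerol 52.81 g; thiamine hydrochloride 38.78 mg; cobalt chloride hexahydrate 38.93 mg; dipotassium phosphate 3.97 g

Target volume = 2718 mL = 2.718 L.
glycerol: 211 mmol/L × 92.09 g/mol × 2.718 L ÷ 1000 = 52.81 g
thiamine hydrochloride: 42.3 µmol/L × 337.3 g/mol × 2.718 L ÷ 1000 = 38.78 mg
cobalt chloride hexahydrate: 60.2 µmol/L × 237.9 g/mol × 2.718 L ÷ 1000 = 38.93 mg
dipotassium phosphate: 1.46 g/L × 2.718 L = 3.97 g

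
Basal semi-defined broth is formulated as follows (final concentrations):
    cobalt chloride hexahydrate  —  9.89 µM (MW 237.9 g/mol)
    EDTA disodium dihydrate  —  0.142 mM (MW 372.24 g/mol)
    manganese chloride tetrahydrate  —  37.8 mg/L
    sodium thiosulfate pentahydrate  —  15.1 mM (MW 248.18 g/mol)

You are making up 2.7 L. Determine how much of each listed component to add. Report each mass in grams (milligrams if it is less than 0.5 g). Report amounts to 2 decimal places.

Working volume: 2.7 L.
cobalt chloride hexahydrate: 9.89 µmol/L × 237.9 g/mol × 2.7 L ÷ 1000 = 6.35 mg
EDTA disodium dihydrate: 0.142 mmol/L × 372.24 mg/mmol × 2.7 L = 142.72 mg
manganese chloride tetrahydrate: 37.8 mg/L × 2.7 L = 102.06 mg
sodium thiosulfate pentahydrate: 15.1 mmol/L × 248.18 g/mol × 2.7 L ÷ 1000 = 10.12 g

cobalt chloride hexahydrate 6.35 mg; EDTA disodium dihydrate 142.72 mg; manganese chloride tetrahydrate 102.06 mg; sodium thiosulfate pentahydrate 10.12 g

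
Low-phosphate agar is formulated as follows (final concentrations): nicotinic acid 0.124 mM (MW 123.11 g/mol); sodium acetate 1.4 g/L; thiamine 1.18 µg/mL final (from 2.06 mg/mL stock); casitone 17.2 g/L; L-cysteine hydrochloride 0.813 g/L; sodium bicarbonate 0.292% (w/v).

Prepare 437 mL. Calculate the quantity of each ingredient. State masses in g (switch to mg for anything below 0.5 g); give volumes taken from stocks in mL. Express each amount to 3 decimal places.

Scale factor relative to 1 L: 0.437.
nicotinic acid: 0.124 mmol/L × 123.11 mg/mmol × 0.437 L = 6.671 mg
sodium acetate: 1.4 g/L × 0.437 L = 0.612 g
thiamine: V = C2·V2/C1 = 1.18 µg/mL × 437 mL ÷ 2060 µg/mL = 0.250 mL
casitone: 17.2 g/L × 0.437 L = 7.516 g
L-cysteine hydrochloride: 0.813 g/L × 0.437 L = 0.355281 g = 355.281 mg
sodium bicarbonate: 0.292% w/v = 2.92 g/L → 2.92 × 0.437 L = 1.276 g

nicotinic acid 6.671 mg; sodium acetate 0.612 g; thiamine 0.250 mL; casitone 7.516 g; L-cysteine hydrochloride 355.281 mg; sodium bicarbonate 1.276 g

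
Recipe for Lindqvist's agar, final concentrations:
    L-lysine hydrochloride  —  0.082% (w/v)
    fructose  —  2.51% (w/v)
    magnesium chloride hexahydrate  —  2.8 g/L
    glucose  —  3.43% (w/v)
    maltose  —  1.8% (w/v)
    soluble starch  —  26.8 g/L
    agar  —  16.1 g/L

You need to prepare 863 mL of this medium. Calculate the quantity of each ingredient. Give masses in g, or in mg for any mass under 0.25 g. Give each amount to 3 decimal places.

Working volume: 863 mL = 0.863 L.
L-lysine hydrochloride: 0.082% w/v = 0.82 g/L → 0.82 × 0.863 L = 0.708 g
fructose: 2.51 g per 100 mL × 863 mL ÷ 100 = 21.661 g
magnesium chloride hexahydrate: 2.8 g/L × 0.863 L = 2.416 g
glucose: 3.43 g per 100 mL × 863 mL ÷ 100 = 29.601 g
maltose: 1.8 g per 100 mL × 863 mL ÷ 100 = 15.534 g
soluble starch: 26.8 g/L × 0.863 L = 23.128 g
agar: 16.1 g/L × 0.863 L = 13.894 g

L-lysine hydrochloride 0.708 g; fructose 21.661 g; magnesium chloride hexahydrate 2.416 g; glucose 29.601 g; maltose 15.534 g; soluble starch 23.128 g; agar 13.894 g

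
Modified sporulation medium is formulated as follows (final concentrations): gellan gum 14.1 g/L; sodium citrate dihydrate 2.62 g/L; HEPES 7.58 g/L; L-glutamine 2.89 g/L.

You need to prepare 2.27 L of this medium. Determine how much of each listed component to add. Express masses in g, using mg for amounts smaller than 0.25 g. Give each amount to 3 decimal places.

gellan gum 32.007 g; sodium citrate dihydrate 5.947 g; HEPES 17.207 g; L-glutamine 6.560 g

Working volume: 2.27 L.
gellan gum: 14.1 g/L × 2.27 L = 32.007 g
sodium citrate dihydrate: 2.62 g/L × 2.27 L = 5.947 g
HEPES: 7.58 g/L × 2.27 L = 17.207 g
L-glutamine: 2.89 g/L × 2.27 L = 6.560 g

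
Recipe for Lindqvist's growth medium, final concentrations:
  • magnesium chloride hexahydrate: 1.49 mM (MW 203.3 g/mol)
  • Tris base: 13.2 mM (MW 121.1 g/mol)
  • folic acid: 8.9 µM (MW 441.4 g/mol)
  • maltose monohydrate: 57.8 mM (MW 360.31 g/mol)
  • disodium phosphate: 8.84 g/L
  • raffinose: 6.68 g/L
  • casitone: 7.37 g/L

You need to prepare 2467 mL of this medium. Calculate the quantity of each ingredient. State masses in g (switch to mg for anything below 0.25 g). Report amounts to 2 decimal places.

magnesium chloride hexahydrate 0.75 g; Tris base 3.94 g; folic acid 9.69 mg; maltose monohydrate 51.38 g; disodium phosphate 21.81 g; raffinose 16.48 g; casitone 18.18 g

Scale factor relative to 1 L: 2.467.
magnesium chloride hexahydrate: 1.49 mmol/L × 203.3 g/mol × 2.467 L ÷ 1000 = 0.75 g
Tris base: 13.2 mmol/L × 121.1 g/mol × 2.467 L ÷ 1000 = 3.94 g
folic acid: 8.9 µmol/L × 441.4 g/mol × 2.467 L ÷ 1000 = 9.69 mg
maltose monohydrate: 57.8 mmol/L × 360.31 g/mol × 2.467 L ÷ 1000 = 51.38 g
disodium phosphate: 8.84 g/L × 2.467 L = 21.81 g
raffinose: 6.68 g/L × 2.467 L = 16.48 g
casitone: 7.37 g/L × 2.467 L = 18.18 g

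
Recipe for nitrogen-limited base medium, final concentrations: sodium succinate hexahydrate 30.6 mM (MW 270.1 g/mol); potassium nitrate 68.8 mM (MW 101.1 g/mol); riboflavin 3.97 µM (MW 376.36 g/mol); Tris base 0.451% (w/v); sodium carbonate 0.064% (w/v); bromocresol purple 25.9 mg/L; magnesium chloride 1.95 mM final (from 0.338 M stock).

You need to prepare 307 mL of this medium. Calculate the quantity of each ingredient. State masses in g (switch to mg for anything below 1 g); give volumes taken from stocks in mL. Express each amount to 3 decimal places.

sodium succinate hexahydrate 2.537 g; potassium nitrate 2.135 g; riboflavin 0.459 mg; Tris base 1.385 g; sodium carbonate 196.480 mg; bromocresol purple 7.951 mg; magnesium chloride 1.771 mL

Working volume: 307 mL = 0.307 L.
sodium succinate hexahydrate: 30.6 mmol/L × 270.1 g/mol × 0.307 L ÷ 1000 = 2.537 g
potassium nitrate: 68.8 mmol/L × 101.1 g/mol × 0.307 L ÷ 1000 = 2.135 g
riboflavin: 3.97 µmol/L × 376.36 g/mol × 0.307 L ÷ 1000 = 0.459 mg
Tris base: 0.451% w/v = 4.51 g/L → 4.51 × 0.307 L = 1.385 g
sodium carbonate: 0.064 g per 100 mL × 307 mL ÷ 100 = 0.19648 g = 196.480 mg
bromocresol purple: 25.9 mg/L × 0.307 L = 7.951 mg
magnesium chloride: dilute stock: 1.95 mM × 307 mL ÷ 338 mM = 1.771 mL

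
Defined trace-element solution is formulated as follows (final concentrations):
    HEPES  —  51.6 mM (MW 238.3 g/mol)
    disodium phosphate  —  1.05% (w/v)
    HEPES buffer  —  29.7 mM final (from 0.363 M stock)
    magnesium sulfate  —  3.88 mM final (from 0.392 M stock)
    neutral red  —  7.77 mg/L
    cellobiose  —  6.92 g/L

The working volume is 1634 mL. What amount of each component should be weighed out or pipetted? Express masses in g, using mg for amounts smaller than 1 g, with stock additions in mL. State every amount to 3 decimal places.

HEPES 20.092 g; disodium phosphate 17.157 g; HEPES buffer 133.691 mL; magnesium sulfate 16.173 mL; neutral red 12.696 mg; cellobiose 11.307 g

Target volume = 1634 mL = 1.634 L.
HEPES: 51.6 mmol/L × 238.3 g/mol × 1.634 L ÷ 1000 = 20.092 g
disodium phosphate: 1.05 g per 100 mL × 1634 mL ÷ 100 = 17.157 g
HEPES buffer: V = C2·V2/C1 = 29.7 mM × 1634 mL ÷ 363 mM = 133.691 mL
magnesium sulfate: C1V1 = C2V2 → 3.88 mM × 1634 mL ÷ 392 mM = 16.173 mL
neutral red: 7.77 mg/L × 1.634 L = 12.696 mg
cellobiose: 6.92 g/L × 1.634 L = 11.307 g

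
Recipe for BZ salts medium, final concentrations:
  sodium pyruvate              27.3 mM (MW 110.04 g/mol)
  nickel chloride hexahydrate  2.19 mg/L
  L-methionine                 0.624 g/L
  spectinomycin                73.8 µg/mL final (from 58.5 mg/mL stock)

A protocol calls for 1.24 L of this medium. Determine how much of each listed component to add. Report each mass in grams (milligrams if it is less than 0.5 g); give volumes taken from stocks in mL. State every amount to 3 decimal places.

Working volume: 1.24 L.
sodium pyruvate: 27.3 mmol/L × 110.04 g/mol × 1.24 L ÷ 1000 = 3.725 g
nickel chloride hexahydrate: 2.19 mg/L × 1.24 L = 2.716 mg
L-methionine: 0.624 g/L × 1.24 L = 0.774 g
spectinomycin: C1V1 = C2V2 → 73.8 µg/mL × 1240 mL ÷ 58500 µg/mL = 1.564 mL

sodium pyruvate 3.725 g; nickel chloride hexahydrate 2.716 mg; L-methionine 0.774 g; spectinomycin 1.564 mL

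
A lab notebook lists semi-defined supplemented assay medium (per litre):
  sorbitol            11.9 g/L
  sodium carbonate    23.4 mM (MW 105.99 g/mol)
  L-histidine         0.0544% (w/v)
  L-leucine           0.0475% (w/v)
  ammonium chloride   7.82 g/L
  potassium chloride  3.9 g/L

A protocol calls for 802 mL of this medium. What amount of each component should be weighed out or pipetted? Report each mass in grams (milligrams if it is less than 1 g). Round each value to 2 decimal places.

Target volume = 802 mL = 0.802 L.
sorbitol: 11.9 g/L × 0.802 L = 9.54 g
sodium carbonate: 23.4 mmol/L × 105.99 g/mol × 0.802 L ÷ 1000 = 1.99 g
L-histidine: 0.0544 g per 100 mL × 802 mL ÷ 100 = 0.436288 g = 436.29 mg
L-leucine: 0.0475 g per 100 mL × 802 mL ÷ 100 = 0.38095 g = 380.95 mg
ammonium chloride: 7.82 g/L × 0.802 L = 6.27 g
potassium chloride: 3.9 g/L × 0.802 L = 3.13 g

sorbitol 9.54 g; sodium carbonate 1.99 g; L-histidine 436.29 mg; L-leucine 380.95 mg; ammonium chloride 6.27 g; potassium chloride 3.13 g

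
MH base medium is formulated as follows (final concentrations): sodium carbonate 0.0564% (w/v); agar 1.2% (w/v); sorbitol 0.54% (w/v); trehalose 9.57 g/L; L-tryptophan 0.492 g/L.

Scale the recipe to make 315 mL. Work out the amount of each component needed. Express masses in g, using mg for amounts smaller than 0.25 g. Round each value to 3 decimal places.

sodium carbonate 177.660 mg; agar 3.780 g; sorbitol 1.701 g; trehalose 3.015 g; L-tryptophan 154.980 mg

Working volume: 315 mL = 0.315 L.
sodium carbonate: 0.0564% w/v = 0.564 g/L → 0.564 × 0.315 L = 0.17766 g = 177.660 mg
agar: 1.2% w/v = 12 g/L → 12 × 0.315 L = 3.780 g
sorbitol: 0.54 g per 100 mL × 315 mL ÷ 100 = 1.701 g
trehalose: 9.57 g/L × 0.315 L = 3.015 g
L-tryptophan: 0.492 g/L × 0.315 L = 0.15498 g = 154.980 mg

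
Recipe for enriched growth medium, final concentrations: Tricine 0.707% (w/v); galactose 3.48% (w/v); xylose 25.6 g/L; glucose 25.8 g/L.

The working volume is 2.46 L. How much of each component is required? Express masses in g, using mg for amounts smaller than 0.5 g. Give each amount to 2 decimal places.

Tricine 17.39 g; galactose 85.61 g; xylose 62.98 g; glucose 63.47 g

Scale factor relative to 1 L: 2.46.
Tricine: 0.707 g per 100 mL × 2460 mL ÷ 100 = 17.39 g
galactose: 3.48% w/v = 34.8 g/L → 34.8 × 2.46 L = 85.61 g
xylose: 25.6 g/L × 2.46 L = 62.98 g
glucose: 25.8 g/L × 2.46 L = 63.47 g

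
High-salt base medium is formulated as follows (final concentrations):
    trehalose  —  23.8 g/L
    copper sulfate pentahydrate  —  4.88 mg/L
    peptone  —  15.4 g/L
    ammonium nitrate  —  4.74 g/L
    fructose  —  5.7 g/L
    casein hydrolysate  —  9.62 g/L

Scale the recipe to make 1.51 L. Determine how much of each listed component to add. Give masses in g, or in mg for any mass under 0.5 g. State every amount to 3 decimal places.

trehalose 35.938 g; copper sulfate pentahydrate 7.369 mg; peptone 23.254 g; ammonium nitrate 7.157 g; fructose 8.607 g; casein hydrolysate 14.526 g

Scale factor relative to 1 L: 1.51.
trehalose: 23.8 g/L × 1.51 L = 35.938 g
copper sulfate pentahydrate: 4.88 mg/L × 1.51 L = 7.369 mg
peptone: 15.4 g/L × 1.51 L = 23.254 g
ammonium nitrate: 4.74 g/L × 1.51 L = 7.157 g
fructose: 5.7 g/L × 1.51 L = 8.607 g
casein hydrolysate: 9.62 g/L × 1.51 L = 14.526 g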